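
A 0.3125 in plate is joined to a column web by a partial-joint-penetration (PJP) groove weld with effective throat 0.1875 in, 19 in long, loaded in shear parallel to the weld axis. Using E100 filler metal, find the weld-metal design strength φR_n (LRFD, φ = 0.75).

E100XX → F_EXX = 100 ksi.
Effective throat (given) t_e = 0.1875 in.
A_we = 0.1875 × 19 = 3.562 in².
F_nw = 0.6 F_EXX = 60 ksi.
φR_n = 0.75 × 60 × 3.562 = 160.3 kips.

φR_n ≈ 160 kips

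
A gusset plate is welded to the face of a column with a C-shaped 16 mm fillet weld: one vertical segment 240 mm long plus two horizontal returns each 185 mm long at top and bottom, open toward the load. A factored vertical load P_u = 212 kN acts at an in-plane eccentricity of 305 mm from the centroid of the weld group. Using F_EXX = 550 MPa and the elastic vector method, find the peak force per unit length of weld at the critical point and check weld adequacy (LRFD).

Total weld length L_w = 610 mm. Treat welds as unit-width lines.
Centroid: x̄ = 2×185×92.5 / 610 = 56.11 mm from the vertical weld.
Polar moment about centroid: J = I_x + I_y = [240³/12 + 2×185×120²] + [240×56.11² + 2(185³/12 + 185×36.39²)] = 8781000 mm³.
Direct shear f_v = P/L_w = 212×10³ / 610 = 347.5 N/mm (vertical).
Torsion M = P·e = 212×10³ × 305 = 64660000 N·mm.
Critical point at (x, y) = (128.9, 120) from centroid. f_tx = M·y/J = 883.7 N/mm; f_ty = M·x/J = 949.1 N/mm.
Resultant f_max = √[f_tx² + (f_v + f_ty)²] = √[883.7² + (347.5 + 949.1)²] = 1569 N/mm.
Capacity per unit length: φr_n = 0.75 × 0.6 × 550 × (0.707 × 16) = 2800 N/mm.
1569 ≤ 2800 → adequate.

f_max ≈ 1570 N/mm; adequate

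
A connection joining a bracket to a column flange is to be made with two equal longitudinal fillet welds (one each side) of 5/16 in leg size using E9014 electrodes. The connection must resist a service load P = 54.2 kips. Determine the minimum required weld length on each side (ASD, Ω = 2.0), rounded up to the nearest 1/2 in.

E90XX → F_EXX = 90 ksi.
Throat t_e = 0.707 × 0.3125 = 0.2209 in.
r_n/Ω = (0.6 × 90 × 0.2209) / 2.0 = 5.965 kip/in.
L_req = P / (r_n/Ω) = 54.2 / 5.965 = 9.086 in total.
Per side: 9.086 / 2 = 4.543 in.
Round up → use L = 5 in on each side.

L = 5 in on each side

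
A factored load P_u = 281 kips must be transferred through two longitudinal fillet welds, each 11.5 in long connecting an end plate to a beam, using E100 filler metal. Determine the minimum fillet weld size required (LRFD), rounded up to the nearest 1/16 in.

w = 7/16 in

E100XX → F_EXX = 100 ksi.
Total weld length L = 23 in.
Required throat t_e = P_u / (φ × 0.6 F_EXX × L) = 281 / (0.75 × 0.6 × 100 × 23) = 0.2715 in.
Required leg w = t_e / 0.707 = 0.384 in → use 7/16 in.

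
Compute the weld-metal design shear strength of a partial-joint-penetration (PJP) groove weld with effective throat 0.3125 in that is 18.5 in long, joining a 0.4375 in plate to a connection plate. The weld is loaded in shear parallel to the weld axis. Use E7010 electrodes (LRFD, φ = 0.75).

φR_n ≈ 182 kip

E70XX → F_EXX = 70 ksi.
Effective throat (given) t_e = 0.3125 in.
A_we = 0.3125 × 18.5 = 5.781 in².
F_nw = 0.6 F_EXX = 42 ksi.
φR_n = 0.75 × 42 × 5.781 = 182.1 kip.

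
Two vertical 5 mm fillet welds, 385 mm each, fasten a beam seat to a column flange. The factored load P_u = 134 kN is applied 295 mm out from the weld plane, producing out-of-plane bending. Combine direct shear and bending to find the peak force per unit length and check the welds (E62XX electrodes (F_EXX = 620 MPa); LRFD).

L_w = 2 × 385 = 770 mm; section modulus (unit throat) S = 2 × L²/6 = 49410 mm².
Direct shear f_v = P/L_w = 134×10³/770 = 174 N/mm.
Moment M = P × e = 134×10³ × 295 = 39530000 N·mm; bending f_b = M/S = 800.1 N/mm.
f_max = √(f_v² + f_b²) = √(174² + 800.1²) = 818.8 N/mm.
φr_n = 0.75 × 0.6 × 620 × (0.707 × 5) = 986.3 N/mm → adequate.

f_max ≈ 819 N/mm; adequate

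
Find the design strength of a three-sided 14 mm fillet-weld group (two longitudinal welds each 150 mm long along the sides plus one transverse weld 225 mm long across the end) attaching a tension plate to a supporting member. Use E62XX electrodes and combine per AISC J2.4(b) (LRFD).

E62XX → F_EXX = 620 MPa.
t_e = 0.707 × 14 = 9.898 mm.
R_nwl = 0.6 × 620 × 9.898 × 300 × 10⁻³ = 1105 kN (longitudinal, 2 welds).
R_nwt = 0.6 × 620 × 9.898 × 225 × 10⁻³ = 828.5 kN (transverse, base value).
(i) R_nwl + R_nwt = 1933 kN; (ii) 0.85 R_nwl + 1.5 R_nwt = 2182 kN.
R_n = max = 2182 kN [governs: (ii)]; φR_n = 1636 kN.

φR_n ≈ 1640 kN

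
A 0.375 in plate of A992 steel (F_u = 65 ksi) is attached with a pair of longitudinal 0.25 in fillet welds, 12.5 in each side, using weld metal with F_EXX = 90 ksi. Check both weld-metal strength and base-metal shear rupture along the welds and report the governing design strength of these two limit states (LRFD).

t_e = 0.707 × 0.25 = 0.1767 in; L = 25 in.
Weld metal: φR_n = 0.75 × 0.6 × 90 × 0.1767 × 25 = 179 kips.
Base metal (shear rupture): φR_n = 0.75 × 0.6 × 65 × 0.375 × 25 = 274.2 kips.
Governing: weld metal.

φR_n ≈ 179 kips (weld metal governs)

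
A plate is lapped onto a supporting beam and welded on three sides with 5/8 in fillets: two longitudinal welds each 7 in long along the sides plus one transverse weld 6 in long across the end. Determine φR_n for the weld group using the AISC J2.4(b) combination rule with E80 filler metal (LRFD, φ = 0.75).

E80XX → F_EXX = 80 ksi.
t_e = 0.707 × 0.625 = 0.4419 in.
R_nwl = 0.6 × 80 × 0.4419 × 14 = 296.9 kips (longitudinal, 2 welds).
R_nwt = 0.6 × 80 × 0.4419 × 6 = 127.3 kips (transverse, base value).
(i) R_nwl + R_nwt = 424.2 kips; (ii) 0.85 R_nwl + 1.5 R_nwt = 443.3 kips.
R_n = max = 443.3 kips [governs: (ii)]; φR_n = 332.5 kips.

φR_n ≈ 332 kips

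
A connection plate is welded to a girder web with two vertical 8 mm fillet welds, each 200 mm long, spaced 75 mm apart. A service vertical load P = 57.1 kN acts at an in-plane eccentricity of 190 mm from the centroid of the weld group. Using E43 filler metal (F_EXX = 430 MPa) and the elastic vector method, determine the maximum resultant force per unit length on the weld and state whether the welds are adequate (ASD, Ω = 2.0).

f_max ≈ 675 N/mm; adequate

Total weld length L_w = 400 mm. Treat welds as unit-width lines.
Polar moment about centroid: J = 2[d³/12 + d(b/2)²] = 2[200³/12 + 200×37.5²] = 1896000 mm³.
Direct shear f_v = P/L_w = 57.1×10³ / 400 = 142.8 N/mm (vertical).
Torsion M = P·e = 57.1×10³ × 190 = 10849000 N·mm.
Critical point at (x, y) = (37.5, 100) from centroid. f_tx = M·y/J = 572.3 N/mm; f_ty = M·x/J = 214.6 N/mm.
Resultant f_max = √[f_tx² + (f_v + f_ty)²] = √[572.3² + (142.8 + 214.6)²] = 674.7 N/mm.
Capacity per unit length: r_n/Ω = (1/2.0) × 0.6 × 430 × (0.707 × 8) = 729.6 N/mm.
674.7 ≤ 729.6 → adequate.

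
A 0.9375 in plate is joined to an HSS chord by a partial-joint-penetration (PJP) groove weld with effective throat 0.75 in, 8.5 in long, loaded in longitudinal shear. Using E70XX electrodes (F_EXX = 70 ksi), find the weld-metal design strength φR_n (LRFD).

Effective throat (given) t_e = 0.75 in.
A_we = 0.75 × 8.5 = 6.375 in².
F_nw = 0.6 F_EXX = 42 ksi.
φR_n = 0.75 × 42 × 6.375 = 200.8 kip.

φR_n ≈ 201 kip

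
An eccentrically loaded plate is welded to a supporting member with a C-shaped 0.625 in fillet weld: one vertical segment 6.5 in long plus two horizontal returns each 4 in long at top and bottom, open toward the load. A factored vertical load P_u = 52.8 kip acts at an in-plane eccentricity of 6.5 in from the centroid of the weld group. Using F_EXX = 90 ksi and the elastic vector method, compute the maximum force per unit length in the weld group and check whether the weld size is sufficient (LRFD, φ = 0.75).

Total weld length L_w = 14.5 in. Treat welds as unit-width lines.
Centroid: x̄ = 2×4×2 / 14.5 = 1.103 in from the vertical weld.
Polar moment about centroid: J = I_x + I_y = [6.5³/12 + 2×4×3.25²] + [6.5×1.103² + 2(4³/12 + 4×0.8966²)] = 132.4 in³.
Direct shear f_v = P/L_w = 52.8 / 14.5 = 3.641 kip/in (vertical).
Torsion M = P·e = 52.8 × 6.5 = 343.2 kip·in.
Critical point at (x, y) = (2.897, 3.25) from centroid. f_tx = M·y/J = 8.425 kip/in; f_ty = M·x/J = 7.508 kip/in.
Resultant f_max = √[f_tx² + (f_v + f_ty)²] = √[8.425² + (3.641 + 7.508)²] = 13.97 kip/in.
Capacity per unit length: φr_n = 0.75 × 0.6 × 90 × (0.707 × 0.625) = 17.9 kip/in.
13.97 ≤ 17.9 → adequate.

f_max ≈ 14 kip/in; adequate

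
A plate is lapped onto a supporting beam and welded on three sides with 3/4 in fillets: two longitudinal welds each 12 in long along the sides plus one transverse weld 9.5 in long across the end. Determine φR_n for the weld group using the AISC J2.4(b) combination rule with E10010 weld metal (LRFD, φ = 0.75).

φR_n ≈ 827 kip

E100XX → F_EXX = 100 ksi.
t_e = 0.707 × 0.75 = 0.5302 in.
R_nwl = 0.6 × 100 × 0.5302 × 24 = 763.6 kip (longitudinal, 2 welds).
R_nwt = 0.6 × 100 × 0.5302 × 9.5 = 302.2 kip (transverse, base value).
(i) R_nwl + R_nwt = 1066 kip; (ii) 0.85 R_nwl + 1.5 R_nwt = 1102 kip.
R_n = max = 1102 kip [governs: (ii)]; φR_n = 826.8 kip.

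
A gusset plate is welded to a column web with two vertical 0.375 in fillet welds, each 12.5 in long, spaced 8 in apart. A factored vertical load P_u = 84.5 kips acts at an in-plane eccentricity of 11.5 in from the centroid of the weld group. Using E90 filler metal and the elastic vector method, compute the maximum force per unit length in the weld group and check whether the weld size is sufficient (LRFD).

E90XX → F_EXX = 90 ksi.
Total weld length L_w = 25 in. Treat welds as unit-width lines.
Polar moment about centroid: J = 2[d³/12 + d(b/2)²] = 2[12.5³/12 + 12.5×4²] = 725.5 in³.
Direct shear f_v = P/L_w = 84.5 / 25 = 3.38 kip/in (vertical).
Torsion M = P·e = 84.5 × 11.5 = 971.75 kip·in.
Critical point at (x, y) = (4, 6.25) from centroid. f_tx = M·y/J = 8.371 kip/in; f_ty = M·x/J = 5.358 kip/in.
Resultant f_max = √[f_tx² + (f_v + f_ty)²] = √[8.371² + (3.38 + 5.358)²] = 12.1 kip/in.
Capacity per unit length: φr_n = 0.75 × 0.6 × 90 × (0.707 × 0.375) = 10.74 kip/in.
12.1 > 10.74 → NOT adequate.

f_max ≈ 12.1 kip/in; NOT adequate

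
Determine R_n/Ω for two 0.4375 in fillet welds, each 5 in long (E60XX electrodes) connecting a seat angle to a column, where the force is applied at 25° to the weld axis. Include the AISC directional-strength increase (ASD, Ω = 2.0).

R_n/Ω ≈ 63.3 kips

E60XX → F_EXX = 60 ksi.
t_e = 0.707 × 0.4375 = 0.3093 in; A_we = 0.3093 × 10 = 3.093 in².
Directional factor: 1.0 + 0.5 sin^1.5(25°) = 1.137.
F_nw = 0.6 × 60 × 1.137 = 40.95 ksi.
R_n/Ω = (40.95 × 3.093) / 2.0 = 63.32 kips.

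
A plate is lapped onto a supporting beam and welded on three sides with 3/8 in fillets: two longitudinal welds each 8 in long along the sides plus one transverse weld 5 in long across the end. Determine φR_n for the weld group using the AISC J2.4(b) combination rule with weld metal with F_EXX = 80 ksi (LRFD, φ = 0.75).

φR_n ≈ 201 kip

t_e = 0.707 × 0.375 = 0.2651 in.
R_nwl = 0.6 × 80 × 0.2651 × 16 = 203.6 kip (longitudinal, 2 welds).
R_nwt = 0.6 × 80 × 0.2651 × 5 = 63.63 kip (transverse, base value).
(i) R_nwl + R_nwt = 267.2 kip; (ii) 0.85 R_nwl + 1.5 R_nwt = 268.5 kip.
R_n = max = 268.5 kip [governs: (ii)]; φR_n = 201.4 kip.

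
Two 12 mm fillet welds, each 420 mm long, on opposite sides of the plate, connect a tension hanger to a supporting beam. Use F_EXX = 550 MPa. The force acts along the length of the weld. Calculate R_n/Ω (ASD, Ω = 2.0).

Effective throat t_e = 0.707 × 12 = 8.484 mm.
Total length L = 840 mm; A_we = 8.484 × 840 = 7127 mm².
F_nw = 0.6 F_EXX = 0.6 × 550 = 330 MPa.
R_n = 330 × 7127 × 10⁻³ = 2352 kN; R_n/Ω = 2352/2.0 = 1176 kN.

R_n/Ω ≈ 1180 kN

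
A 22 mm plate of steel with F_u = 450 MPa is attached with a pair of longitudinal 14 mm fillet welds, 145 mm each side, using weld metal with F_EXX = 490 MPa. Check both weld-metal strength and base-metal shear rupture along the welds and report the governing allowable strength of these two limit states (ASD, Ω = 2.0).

R_n/Ω ≈ 422 kN (weld metal governs)

t_e = 0.707 × 14 = 9.898 mm; L = 290 mm.
Weld metal: R_n/Ω = (1/2.0) × 0.6 × 490 × 9.898 × 290 × 10⁻³ = 422 kN.
Base metal (shear rupture): R_n/Ω = (1/2.0) × 0.6 × 450 × 22 × 290 × 10⁻³ = 861.3 kN.
Governing: weld metal.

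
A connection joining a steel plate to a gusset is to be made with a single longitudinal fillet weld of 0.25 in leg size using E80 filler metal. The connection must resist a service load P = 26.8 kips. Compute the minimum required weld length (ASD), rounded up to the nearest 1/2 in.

L = 6.5 in

E80XX → F_EXX = 80 ksi.
Throat t_e = 0.707 × 0.25 = 0.1767 in.
r_n/Ω = (0.6 × 80 × 0.1767) / 2.0 = 4.242 kip/in.
L_req = P / (r_n/Ω) = 26.8 / 4.242 = 6.318 in total.
Round up → use L = 6.5 in.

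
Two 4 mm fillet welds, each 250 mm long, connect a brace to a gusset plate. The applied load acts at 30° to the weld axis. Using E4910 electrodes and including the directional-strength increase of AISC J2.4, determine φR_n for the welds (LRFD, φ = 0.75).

E49XX → F_EXX = 490 MPa.
t_e = 0.707 × 4 = 2.828 mm; A_we = 2.828 × 500 = 1414 mm².
Directional factor: 1.0 + 0.5 sin^1.5(30°) = 1.177.
F_nw = 0.6 × 490 × 1.177 = 346 MPa.
φR_n = 0.75 × 346 × 1414 × 10⁻³ = 366.9 kN.

φR_n ≈ 367 kN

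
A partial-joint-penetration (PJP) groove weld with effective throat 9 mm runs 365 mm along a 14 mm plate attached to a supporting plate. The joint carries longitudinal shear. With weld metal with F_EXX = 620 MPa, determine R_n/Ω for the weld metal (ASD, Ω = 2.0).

R_n/Ω ≈ 611 kN

Effective throat (given) t_e = 9 mm.
A_we = 9 × 365 = 3285 mm².
F_nw = 0.6 F_EXX = 372 MPa.
R_n/Ω = (372 × 3285) / 2.0 × 10⁻³ = 611 kN.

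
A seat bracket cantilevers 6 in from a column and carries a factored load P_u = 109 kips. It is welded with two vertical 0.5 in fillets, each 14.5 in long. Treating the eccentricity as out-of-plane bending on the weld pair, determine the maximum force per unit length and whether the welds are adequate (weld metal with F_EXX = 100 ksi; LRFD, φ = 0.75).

L_w = 2 × 14.5 = 29 in; section modulus (unit throat) S = 2 × L²/6 = 70.08 in².
Direct shear f_v = P/L_w = 109/29 = 3.759 kip/in.
Moment M = P × e = 109 × 6 = 654 kip·in; bending f_b = M/S = 9.332 kip/in.
f_max = √(f_v² + f_b²) = √(3.759² + 9.332²) = 10.06 kip/in.
φr_n = 0.75 × 0.6 × 100 × (0.707 × 0.5) = 15.91 kip/in → adequate.

f_max ≈ 10.1 kip/in; adequate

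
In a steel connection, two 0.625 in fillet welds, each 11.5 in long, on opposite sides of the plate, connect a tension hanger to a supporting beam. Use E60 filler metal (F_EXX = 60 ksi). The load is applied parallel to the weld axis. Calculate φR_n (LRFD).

φR_n ≈ 274 kip

Effective throat t_e = 0.707 × 0.625 = 0.4419 in.
Total length L = 23 in; A_we = 0.4419 × 23 = 10.16 in².
F_nw = 0.6 F_EXX = 0.6 × 60 = 36 ksi.
φR_n = 0.75 × 36 × 10.16 = 274.4 kip.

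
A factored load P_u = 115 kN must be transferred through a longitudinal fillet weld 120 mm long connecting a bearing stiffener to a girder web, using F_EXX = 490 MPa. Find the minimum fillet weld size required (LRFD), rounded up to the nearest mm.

w = 7 mm

Total weld length L = 120 mm.
Required throat t_e = P_u / (φ × 0.6 F_EXX × L) = 115 / (0.75 × 0.6 × 490 × 120 × 10⁻³) = 4.346 mm.
Required leg w = t_e / 0.707 = 6.147 mm → use 7 mm.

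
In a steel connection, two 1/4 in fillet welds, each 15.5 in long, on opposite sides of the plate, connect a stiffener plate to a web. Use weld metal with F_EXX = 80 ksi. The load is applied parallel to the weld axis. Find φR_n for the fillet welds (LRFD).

Effective throat t_e = 0.707 × 0.25 = 0.1767 in.
Total length L = 31 in; A_we = 0.1767 × 31 = 5.479 in².
F_nw = 0.6 F_EXX = 0.6 × 80 = 48 ksi.
φR_n = 0.75 × 48 × 5.479 = 197.3 kip.

φR_n ≈ 197 kip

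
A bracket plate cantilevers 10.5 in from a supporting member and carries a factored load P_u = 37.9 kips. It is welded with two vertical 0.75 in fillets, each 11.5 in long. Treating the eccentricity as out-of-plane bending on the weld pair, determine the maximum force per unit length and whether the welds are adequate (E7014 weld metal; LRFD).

E70XX → F_EXX = 70 ksi.
L_w = 2 × 11.5 = 23 in; section modulus (unit throat) S = 2 × L²/6 = 44.08 in².
Direct shear f_v = P/L_w = 37.9/23 = 1.648 kip/in.
Moment M = P × e = 37.9 × 10.5 = 397.95 kip·in; bending f_b = M/S = 9.027 kip/in.
f_max = √(f_v² + f_b²) = √(1.648² + 9.027²) = 9.176 kip/in.
φr_n = 0.75 × 0.6 × 70 × (0.707 × 0.75) = 16.7 kip/in → adequate.

f_max ≈ 9.18 kip/in; adequate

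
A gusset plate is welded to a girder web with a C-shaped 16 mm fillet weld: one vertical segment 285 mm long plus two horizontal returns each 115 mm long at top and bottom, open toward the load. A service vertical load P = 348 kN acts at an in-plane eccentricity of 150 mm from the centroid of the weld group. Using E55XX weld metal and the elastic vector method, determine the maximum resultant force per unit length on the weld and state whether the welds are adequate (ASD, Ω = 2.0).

f_max ≈ 1670 N/mm; adequate

E55XX → F_EXX = 550 MPa.
Total weld length L_w = 515 mm. Treat welds as unit-width lines.
Centroid: x̄ = 2×115×57.5 / 515 = 25.68 mm from the vertical weld.
Polar moment about centroid: J = I_x + I_y = [285³/12 + 2×115×142.5²] + [285×25.68² + 2(115³/12 + 115×31.82²)] = 7274000 mm³.
Direct shear f_v = P/L_w = 348×10³ / 515 = 675.7 N/mm (vertical).
Torsion M = P·e = 348×10³ × 150 = 52200000 N·mm.
Critical point at (x, y) = (89.32, 142.5) from centroid. f_tx = M·y/J = 1023 N/mm; f_ty = M·x/J = 641 N/mm.
Resultant f_max = √[f_tx² + (f_v + f_ty)²] = √[1023² + (675.7 + 641)²] = 1667 N/mm.
Capacity per unit length: r_n/Ω = (1/2.0) × 0.6 × 550 × (0.707 × 16) = 1866 N/mm.
1667 ≤ 1866 → adequate.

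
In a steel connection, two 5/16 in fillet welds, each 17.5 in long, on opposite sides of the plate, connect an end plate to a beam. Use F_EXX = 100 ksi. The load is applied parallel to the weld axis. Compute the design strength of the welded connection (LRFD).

φR_n ≈ 348 kips

Effective throat t_e = 0.707 × 0.3125 = 0.2209 in.
Total length L = 35 in; A_we = 0.2209 × 35 = 7.733 in².
F_nw = 0.6 F_EXX = 0.6 × 100 = 60 ksi.
φR_n = 0.75 × 60 × 7.733 = 348 kips.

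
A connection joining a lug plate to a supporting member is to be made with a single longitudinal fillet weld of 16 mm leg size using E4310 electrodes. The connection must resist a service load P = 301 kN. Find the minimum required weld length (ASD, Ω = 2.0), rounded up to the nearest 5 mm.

E43XX → F_EXX = 430 MPa.
Throat t_e = 0.707 × 16 = 11.31 mm.
r_n/Ω = (0.6 × 430 × 11.31) / 2.0 = 1459 N/mm = 1.459 kN/mm.
L_req = P / (r_n/Ω) = 301 / 1.459 = 206.3 mm total.
Round up → use L = 210 mm.

L = 210 mm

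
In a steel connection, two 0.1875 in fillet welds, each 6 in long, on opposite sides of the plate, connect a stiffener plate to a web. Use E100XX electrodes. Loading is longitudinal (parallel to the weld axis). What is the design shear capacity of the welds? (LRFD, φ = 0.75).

φR_n ≈ 71.6 kips

E100XX → F_EXX = 100 ksi.
Effective throat t_e = 0.707 × 0.1875 = 0.1326 in.
Total length L = 12 in; A_we = 0.1326 × 12 = 1.591 in².
F_nw = 0.6 F_EXX = 0.6 × 100 = 60 ksi.
φR_n = 0.75 × 60 × 1.591 = 71.58 kips.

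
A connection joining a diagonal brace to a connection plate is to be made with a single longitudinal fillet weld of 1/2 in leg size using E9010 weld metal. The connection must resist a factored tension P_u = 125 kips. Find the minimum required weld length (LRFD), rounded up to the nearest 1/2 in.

E90XX → F_EXX = 90 ksi.
Throat t_e = 0.707 × 0.5 = 0.3535 in.
φr_n = 0.75 × 0.6 × 90 × 0.3535 = 14.32 kips/in.
L_req = P_u / φr_n = 125 / 14.32 = 8.731 in total.
Round up → use L = 9 in.

L = 9 in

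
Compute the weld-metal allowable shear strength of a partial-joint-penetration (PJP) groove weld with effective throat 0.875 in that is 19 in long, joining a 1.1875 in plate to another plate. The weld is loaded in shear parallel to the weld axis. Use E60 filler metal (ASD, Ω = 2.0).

E60XX → F_EXX = 60 ksi.
Effective throat (given) t_e = 0.875 in.
A_we = 0.875 × 19 = 16.62 in².
F_nw = 0.6 F_EXX = 36 ksi.
R_n/Ω = (36 × 16.62) / 2.0 = 299.2 kip.

R_n/Ω ≈ 299 kip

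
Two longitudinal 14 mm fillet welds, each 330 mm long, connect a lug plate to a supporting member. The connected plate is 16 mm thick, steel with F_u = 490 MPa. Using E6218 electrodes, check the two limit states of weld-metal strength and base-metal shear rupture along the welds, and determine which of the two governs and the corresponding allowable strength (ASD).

R_n/Ω ≈ 1220 kN (weld metal governs)

E62XX → F_EXX = 620 MPa.
t_e = 0.707 × 14 = 9.898 mm; L = 660 mm.
Weld metal: R_n/Ω = (1/2.0) × 0.6 × 620 × 9.898 × 660 × 10⁻³ = 1215 kN.
Base metal (shear rupture): R_n/Ω = (1/2.0) × 0.6 × 490 × 16 × 660 × 10⁻³ = 1552 kN.
Governing: weld metal.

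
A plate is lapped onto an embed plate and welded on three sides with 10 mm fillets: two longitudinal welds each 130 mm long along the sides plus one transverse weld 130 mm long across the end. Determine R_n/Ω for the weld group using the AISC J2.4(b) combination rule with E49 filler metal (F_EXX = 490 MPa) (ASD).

t_e = 0.707 × 10 = 7.07 mm.
R_nwl = 0.6 × 490 × 7.07 × 260 × 10⁻³ = 540.4 kN (longitudinal, 2 welds).
R_nwt = 0.6 × 490 × 7.07 × 130 × 10⁻³ = 270.2 kN (transverse, base value).
(i) R_nwl + R_nwt = 810.6 kN; (ii) 0.85 R_nwl + 1.5 R_nwt = 864.7 kN.
R_n = max = 864.7 kN [governs: (ii)]; R_n/Ω = 432.3 kN.

R_n/Ω ≈ 432 kN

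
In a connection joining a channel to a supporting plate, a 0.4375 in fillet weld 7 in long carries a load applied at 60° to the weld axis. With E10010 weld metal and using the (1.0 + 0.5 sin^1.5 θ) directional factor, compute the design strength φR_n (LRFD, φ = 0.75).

φR_n ≈ 137 kip

E100XX → F_EXX = 100 ksi.
t_e = 0.707 × 0.4375 = 0.3093 in; A_we = 0.3093 × 7 = 2.165 in².
Directional factor: 1.0 + 0.5 sin^1.5(60°) = 1.403.
F_nw = 0.6 × 100 × 1.403 = 84.18 ksi.
φR_n = 0.75 × 84.18 × 2.165 = 136.7 kip.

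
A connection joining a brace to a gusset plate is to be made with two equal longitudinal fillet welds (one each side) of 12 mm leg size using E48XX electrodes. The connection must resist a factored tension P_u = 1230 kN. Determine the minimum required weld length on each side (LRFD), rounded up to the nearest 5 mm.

E48XX → F_EXX = 480 MPa.
Throat t_e = 0.707 × 12 = 8.484 mm.
φr_n = 0.75 × 0.6 × 480 × 8.484 × 10⁻³ = 1.833 kN/mm.
L_req = P_u / φr_n = 1230 / 1.833 = 671.2 mm total.
Per side: 671.2 / 2 = 335.6 mm.
Round up → use L = 340 mm on each side.

L = 340 mm on each side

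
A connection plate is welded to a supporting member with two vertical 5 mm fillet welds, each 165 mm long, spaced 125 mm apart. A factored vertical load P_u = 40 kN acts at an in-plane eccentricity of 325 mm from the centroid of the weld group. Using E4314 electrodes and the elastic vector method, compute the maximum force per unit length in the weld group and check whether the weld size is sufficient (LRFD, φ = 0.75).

E43XX → F_EXX = 430 MPa.
Total weld length L_w = 330 mm. Treat welds as unit-width lines.
Polar moment about centroid: J = 2[d³/12 + d(b/2)²] = 2[165³/12 + 165×62.5²] = 2038000 mm³.
Direct shear f_v = P/L_w = 40×10³ / 330 = 121.2 N/mm (vertical).
Torsion M = P·e = 40×10³ × 325 = 13000000 N·mm.
Critical point at (x, y) = (62.5, 82.5) from centroid. f_tx = M·y/J = 526.3 N/mm; f_ty = M·x/J = 398.7 N/mm.
Resultant f_max = √[f_tx² + (f_v + f_ty)²] = √[526.3² + (121.2 + 398.7)²] = 739.8 N/mm.
Capacity per unit length: φr_n = 0.75 × 0.6 × 430 × (0.707 × 5) = 684 N/mm.
739.8 > 684 → NOT adequate.

f_max ≈ 740 N/mm; NOT adequate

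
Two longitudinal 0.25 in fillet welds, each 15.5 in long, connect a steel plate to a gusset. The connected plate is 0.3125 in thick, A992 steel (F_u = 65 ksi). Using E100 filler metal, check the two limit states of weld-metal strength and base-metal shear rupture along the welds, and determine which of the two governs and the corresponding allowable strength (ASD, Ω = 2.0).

E100XX → F_EXX = 100 ksi.
t_e = 0.707 × 0.25 = 0.1767 in; L = 31 in.
Weld metal: R_n/Ω = (1/2.0) × 0.6 × 100 × 0.1767 × 31 = 164.4 kip.
Base metal (shear rupture): R_n/Ω = (1/2.0) × 0.6 × 65 × 0.3125 × 31 = 188.9 kip.
Governing: weld metal.

R_n/Ω ≈ 164 kip (weld metal governs)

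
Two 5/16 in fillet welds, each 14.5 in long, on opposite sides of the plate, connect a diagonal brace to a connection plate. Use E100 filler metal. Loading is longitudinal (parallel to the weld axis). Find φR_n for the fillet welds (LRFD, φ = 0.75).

φR_n ≈ 288 kip

E100XX → F_EXX = 100 ksi.
Effective throat t_e = 0.707 × 0.3125 = 0.2209 in.
Total length L = 29 in; A_we = 0.2209 × 29 = 6.407 in².
F_nw = 0.6 F_EXX = 0.6 × 100 = 60 ksi.
φR_n = 0.75 × 60 × 6.407 = 288.3 kip.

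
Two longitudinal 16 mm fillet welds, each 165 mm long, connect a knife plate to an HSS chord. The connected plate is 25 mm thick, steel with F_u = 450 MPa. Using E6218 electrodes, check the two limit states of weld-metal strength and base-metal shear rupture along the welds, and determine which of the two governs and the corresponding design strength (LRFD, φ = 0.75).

E62XX → F_EXX = 620 MPa.
t_e = 0.707 × 16 = 11.31 mm; L = 330 mm.
Weld metal: φR_n = 0.75 × 0.6 × 620 × 11.31 × 330 × 10⁻³ = 1041 kN.
Base metal (shear rupture): φR_n = 0.75 × 0.6 × 450 × 25 × 330 × 10⁻³ = 1671 kN.
Governing: weld metal.

φR_n ≈ 1040 kN (weld metal governs)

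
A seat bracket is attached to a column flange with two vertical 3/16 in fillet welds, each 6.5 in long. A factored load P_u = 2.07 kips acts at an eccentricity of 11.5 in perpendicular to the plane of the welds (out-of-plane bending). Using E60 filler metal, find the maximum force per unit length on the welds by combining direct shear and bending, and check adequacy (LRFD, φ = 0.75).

f_max ≈ 1.7 kip/in; adequate

E60XX → F_EXX = 60 ksi.
L_w = 2 × 6.5 = 13 in; section modulus (unit throat) S = 2 × L²/6 = 14.08 in².
Direct shear f_v = P/L_w = 2.07/13 = 0.1592 kip/in.
Moment M = P × e = 2.07 × 11.5 = 23.805 kip·in; bending f_b = M/S = 1.69 kip/in.
f_max = √(f_v² + f_b²) = √(0.1592² + 1.69²) = 1.698 kip/in.
φr_n = 0.75 × 0.6 × 60 × (0.707 × 0.1875) = 3.579 kip/in → adequate.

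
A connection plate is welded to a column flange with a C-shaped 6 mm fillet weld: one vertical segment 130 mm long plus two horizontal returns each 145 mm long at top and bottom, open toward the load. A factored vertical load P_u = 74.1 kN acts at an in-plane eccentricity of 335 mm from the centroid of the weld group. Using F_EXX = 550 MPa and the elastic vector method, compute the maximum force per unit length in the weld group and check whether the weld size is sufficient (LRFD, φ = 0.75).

f_max ≈ 1350 N/mm; NOT adequate

Total weld length L_w = 420 mm. Treat welds as unit-width lines.
Centroid: x̄ = 2×145×72.5 / 420 = 50.06 mm from the vertical weld.
Polar moment about centroid: J = I_x + I_y = [130³/12 + 2×145×65²] + [130×50.06² + 2(145³/12 + 145×22.44²)] = 2388000 mm³.
Direct shear f_v = P/L_w = 74.1×10³ / 420 = 176.4 N/mm (vertical).
Torsion M = P·e = 74.1×10³ × 335 = 24824000 N·mm.
Critical point at (x, y) = (94.94, 65) from centroid. f_tx = M·y/J = 675.6 N/mm; f_ty = M·x/J = 986.8 N/mm.
Resultant f_max = √[f_tx² + (f_v + f_ty)²] = √[675.6² + (176.4 + 986.8)²] = 1345 N/mm.
Capacity per unit length: φr_n = 0.75 × 0.6 × 550 × (0.707 × 6) = 1050 N/mm.
1345 > 1050 → NOT adequate.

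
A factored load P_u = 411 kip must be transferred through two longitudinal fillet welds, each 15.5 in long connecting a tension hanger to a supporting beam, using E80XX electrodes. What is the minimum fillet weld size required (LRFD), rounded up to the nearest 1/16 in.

w = 9/16 in

E80XX → F_EXX = 80 ksi.
Total weld length L = 31 in.
Required throat t_e = P_u / (φ × 0.6 F_EXX × L) = 411 / (0.75 × 0.6 × 80 × 31) = 0.3683 in.
Required leg w = t_e / 0.707 = 0.5209 in → use 9/16 in.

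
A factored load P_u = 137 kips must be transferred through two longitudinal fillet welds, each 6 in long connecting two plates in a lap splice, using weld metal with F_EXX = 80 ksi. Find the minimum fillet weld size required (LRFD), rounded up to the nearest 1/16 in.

w = 1/2 in

Total weld length L = 12 in.
Required throat t_e = P_u / (φ × 0.6 F_EXX × L) = 137 / (0.75 × 0.6 × 80 × 12) = 0.3171 in.
Required leg w = t_e / 0.707 = 0.4486 in → use 1/2 in.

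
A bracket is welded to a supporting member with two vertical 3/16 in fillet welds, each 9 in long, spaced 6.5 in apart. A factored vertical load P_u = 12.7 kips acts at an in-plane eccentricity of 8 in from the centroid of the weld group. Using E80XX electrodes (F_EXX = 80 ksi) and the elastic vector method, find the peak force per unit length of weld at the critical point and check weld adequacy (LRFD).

Total weld length L_w = 18 in. Treat welds as unit-width lines.
Polar moment about centroid: J = 2[d³/12 + d(b/2)²] = 2[9³/12 + 9×3.25²] = 311.6 in³.
Direct shear f_v = P/L_w = 12.7 / 18 = 0.7056 kip/in (vertical).
Torsion M = P·e = 12.7 × 8 = 101.6 kip·in.
Critical point at (x, y) = (3.25, 4.5) from centroid. f_tx = M·y/J = 1.467 kip/in; f_ty = M·x/J = 1.06 kip/in.
Resultant f_max = √[f_tx² + (f_v + f_ty)²] = √[1.467² + (0.7056 + 1.06)²] = 2.295 kip/in.
Capacity per unit length: φr_n = 0.75 × 0.6 × 80 × (0.707 × 0.1875) = 4.772 kip/in.
2.295 ≤ 4.772 → adequate.

f_max ≈ 2.3 kip/in; adequate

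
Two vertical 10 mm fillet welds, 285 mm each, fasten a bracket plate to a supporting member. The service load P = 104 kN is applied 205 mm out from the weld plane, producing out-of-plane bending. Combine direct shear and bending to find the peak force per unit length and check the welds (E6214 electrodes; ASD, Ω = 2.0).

E62XX → F_EXX = 620 MPa.
L_w = 2 × 285 = 570 mm; section modulus (unit throat) S = 2 × L²/6 = 27080 mm².
Direct shear f_v = P/L_w = 104×10³/570 = 182.5 N/mm.
Moment M = P × e = 104×10³ × 205 = 21320000 N·mm; bending f_b = M/S = 787.4 N/mm.
f_max = √(f_v² + f_b²) = √(182.5² + 787.4²) = 808.3 N/mm.
r_n/Ω = (1/2.0) × 0.6 × 620 × (0.707 × 10) = 1315 N/mm → adequate.

f_max ≈ 808 N/mm; adequate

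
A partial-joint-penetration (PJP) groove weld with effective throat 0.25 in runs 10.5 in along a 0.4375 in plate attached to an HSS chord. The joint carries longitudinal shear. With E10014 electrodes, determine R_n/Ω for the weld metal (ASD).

R_n/Ω ≈ 78.8 kip

E100XX → F_EXX = 100 ksi.
Effective throat (given) t_e = 0.25 in.
A_we = 0.25 × 10.5 = 2.625 in².
F_nw = 0.6 F_EXX = 60 ksi.
R_n/Ω = (60 × 2.625) / 2.0 = 78.75 kip.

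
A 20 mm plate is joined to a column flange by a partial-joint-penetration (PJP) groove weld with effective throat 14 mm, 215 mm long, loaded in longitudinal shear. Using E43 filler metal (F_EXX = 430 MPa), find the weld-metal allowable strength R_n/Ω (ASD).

R_n/Ω ≈ 388 kN

Effective throat (given) t_e = 14 mm.
A_we = 14 × 215 = 3010 mm².
F_nw = 0.6 F_EXX = 258 MPa.
R_n/Ω = (258 × 3010) / 2.0 × 10⁻³ = 388.3 kN.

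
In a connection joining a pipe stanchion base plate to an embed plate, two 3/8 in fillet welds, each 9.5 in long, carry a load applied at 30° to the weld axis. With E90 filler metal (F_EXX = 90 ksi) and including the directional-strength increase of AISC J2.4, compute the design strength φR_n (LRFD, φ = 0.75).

t_e = 0.707 × 0.375 = 0.2651 in; A_we = 0.2651 × 19 = 5.037 in².
Directional factor: 1.0 + 0.5 sin^1.5(30°) = 1.177.
F_nw = 0.6 × 90 × 1.177 = 63.55 ksi.
φR_n = 0.75 × 63.55 × 5.037 = 240.1 kips.

φR_n ≈ 240 kips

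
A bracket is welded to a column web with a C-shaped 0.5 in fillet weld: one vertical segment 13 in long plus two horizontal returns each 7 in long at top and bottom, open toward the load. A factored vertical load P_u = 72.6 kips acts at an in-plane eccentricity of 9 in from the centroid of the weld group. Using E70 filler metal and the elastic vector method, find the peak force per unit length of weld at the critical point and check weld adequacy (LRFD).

E70XX → F_EXX = 70 ksi.
Total weld length L_w = 27 in. Treat welds as unit-width lines.
Centroid: x̄ = 2×7×3.5 / 27 = 1.815 in from the vertical weld.
Polar moment about centroid: J = I_x + I_y = [13³/12 + 2×7×6.5²] + [13×1.815² + 2(7³/12 + 7×1.685²)] = 914.3 in³.
Direct shear f_v = P/L_w = 72.6 / 27 = 2.689 kip/in (vertical).
Torsion M = P·e = 72.6 × 9 = 653.4 kip·in.
Critical point at (x, y) = (5.185, 6.5) from centroid. f_tx = M·y/J = 4.645 kip/in; f_ty = M·x/J = 3.705 kip/in.
Resultant f_max = √[f_tx² + (f_v + f_ty)²] = √[4.645² + (2.689 + 3.705)²] = 7.903 kip/in.
Capacity per unit length: φr_n = 0.75 × 0.6 × 70 × (0.707 × 0.5) = 11.14 kip/in.
7.903 ≤ 11.14 → adequate.

f_max ≈ 7.9 kip/in; adequate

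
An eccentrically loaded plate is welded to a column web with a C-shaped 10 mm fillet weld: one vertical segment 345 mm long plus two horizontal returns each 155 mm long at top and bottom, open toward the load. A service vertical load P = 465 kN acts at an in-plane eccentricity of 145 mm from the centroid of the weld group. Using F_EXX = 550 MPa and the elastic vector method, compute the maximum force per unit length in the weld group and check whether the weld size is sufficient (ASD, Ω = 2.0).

Total weld length L_w = 655 mm. Treat welds as unit-width lines.
Centroid: x̄ = 2×155×77.5 / 655 = 36.68 mm from the vertical weld.
Polar moment about centroid: J = I_x + I_y = [345³/12 + 2×155×172.5²] + [345×36.68² + 2(155³/12 + 155×40.82²)] = 14250000 mm³.
Direct shear f_v = P/L_w = 465×10³ / 655 = 709.9 N/mm (vertical).
Torsion M = P·e = 465×10³ × 145 = 67425000 N·mm.
Critical point at (x, y) = (118.3, 172.5) from centroid. f_tx = M·y/J = 816.3 N/mm; f_ty = M·x/J = 559.9 N/mm.
Resultant f_max = √[f_tx² + (f_v + f_ty)²] = √[816.3² + (709.9 + 559.9)²] = 1510 N/mm.
Capacity per unit length: r_n/Ω = (1/2.0) × 0.6 × 550 × (0.707 × 10) = 1167 N/mm.
1510 > 1167 → NOT adequate.

f_max ≈ 1510 N/mm; NOT adequate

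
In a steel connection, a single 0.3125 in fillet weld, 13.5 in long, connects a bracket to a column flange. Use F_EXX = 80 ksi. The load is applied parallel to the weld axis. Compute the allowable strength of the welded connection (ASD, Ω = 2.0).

Effective throat t_e = 0.707 × 0.3125 = 0.2209 in.
Total length L = 13.5 in; A_we = 0.2209 × 13.5 = 2.983 in².
F_nw = 0.6 F_EXX = 0.6 × 80 = 48 ksi.
R_n = 48 × 2.983 = 143.2 kips; R_n/Ω = 143.2/2.0 = 71.58 kips.

R_n/Ω ≈ 71.6 kips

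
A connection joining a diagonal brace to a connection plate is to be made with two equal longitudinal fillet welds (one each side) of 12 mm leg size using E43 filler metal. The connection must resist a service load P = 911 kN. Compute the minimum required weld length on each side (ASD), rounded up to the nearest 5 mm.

E43XX → F_EXX = 430 MPa.
Throat t_e = 0.707 × 12 = 8.484 mm.
r_n/Ω = (0.6 × 430 × 8.484) / 2.0 = 1094 N/mm = 1.094 kN/mm.
L_req = P / (r_n/Ω) = 911 / 1.094 = 832.4 mm total.
Per side: 832.4 / 2 = 416.2 mm.
Round up → use L = 420 mm on each side.

L = 420 mm on each side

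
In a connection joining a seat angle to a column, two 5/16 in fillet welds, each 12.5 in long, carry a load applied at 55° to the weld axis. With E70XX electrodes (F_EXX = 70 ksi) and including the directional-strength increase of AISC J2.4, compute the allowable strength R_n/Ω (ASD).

R_n/Ω ≈ 159 kips

t_e = 0.707 × 0.3125 = 0.2209 in; A_we = 0.2209 × 25 = 5.523 in².
Directional factor: 1.0 + 0.5 sin^1.5(55°) = 1.371.
F_nw = 0.6 × 70 × 1.371 = 57.57 ksi.
R_n/Ω = (57.57 × 5.523) / 2.0 = 159 kips.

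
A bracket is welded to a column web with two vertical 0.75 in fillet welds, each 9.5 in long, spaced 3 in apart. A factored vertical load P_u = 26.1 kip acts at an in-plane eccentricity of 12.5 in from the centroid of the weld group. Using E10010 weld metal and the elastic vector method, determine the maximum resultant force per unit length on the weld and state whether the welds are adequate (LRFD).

E100XX → F_EXX = 100 ksi.
Total weld length L_w = 19 in. Treat welds as unit-width lines.
Polar moment about centroid: J = 2[d³/12 + d(b/2)²] = 2[9.5³/12 + 9.5×1.5²] = 185.6 in³.
Direct shear f_v = P/L_w = 26.1 / 19 = 1.374 kip/in (vertical).
Torsion M = P·e = 26.1 × 12.5 = 326.25 kip·in.
Critical point at (x, y) = (1.5, 4.75) from centroid. f_tx = M·y/J = 8.348 kip/in; f_ty = M·x/J = 2.636 kip/in.
Resultant f_max = √[f_tx² + (f_v + f_ty)²] = √[8.348² + (1.374 + 2.636)²] = 9.261 kip/in.
Capacity per unit length: φr_n = 0.75 × 0.6 × 100 × (0.707 × 0.75) = 23.86 kip/in.
9.261 ≤ 23.86 → adequate.

f_max ≈ 9.26 kip/in; adequate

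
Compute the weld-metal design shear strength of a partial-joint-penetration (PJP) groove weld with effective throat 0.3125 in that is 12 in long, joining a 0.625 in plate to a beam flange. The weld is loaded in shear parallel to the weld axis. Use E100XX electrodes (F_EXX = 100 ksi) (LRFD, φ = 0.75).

Effective throat (given) t_e = 0.3125 in.
A_we = 0.3125 × 12 = 3.75 in².
F_nw = 0.6 F_EXX = 60 ksi.
φR_n = 0.75 × 60 × 3.75 = 168.8 kip.

φR_n ≈ 169 kip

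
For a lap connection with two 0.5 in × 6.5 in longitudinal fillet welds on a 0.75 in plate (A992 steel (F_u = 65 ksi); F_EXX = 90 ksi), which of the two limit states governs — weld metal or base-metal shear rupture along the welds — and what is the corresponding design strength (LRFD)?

t_e = 0.707 × 0.5 = 0.3535 in; L = 13 in.
Weld metal: φR_n = 0.75 × 0.6 × 90 × 0.3535 × 13 = 186.1 kip.
Base metal (shear rupture): φR_n = 0.75 × 0.6 × 65 × 0.75 × 13 = 285.2 kip.
Governing: weld metal.

φR_n ≈ 186 kip (weld metal governs)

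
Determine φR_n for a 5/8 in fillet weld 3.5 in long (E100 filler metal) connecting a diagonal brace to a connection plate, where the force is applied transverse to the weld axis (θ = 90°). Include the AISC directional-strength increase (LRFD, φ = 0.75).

E100XX → F_EXX = 100 ksi.
t_e = 0.707 × 0.625 = 0.4419 in; A_we = 0.4419 × 3.5 = 1.547 in².
Directional factor: 1.0 + 0.5 sin^1.5(90°) = 1.5.
F_nw = 0.6 × 100 × 1.5 = 90 ksi.
φR_n = 0.75 × 90 × 1.547 = 104.4 kip.

φR_n ≈ 104 kip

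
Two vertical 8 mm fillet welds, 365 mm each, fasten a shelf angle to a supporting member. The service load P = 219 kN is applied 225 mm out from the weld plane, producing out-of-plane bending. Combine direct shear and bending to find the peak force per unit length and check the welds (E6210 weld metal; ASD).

E62XX → F_EXX = 620 MPa.
L_w = 2 × 365 = 730 mm; section modulus (unit throat) S = 2 × L²/6 = 44410 mm².
Direct shear f_v = P/L_w = 219×10³/730 = 300 N/mm.
Moment M = P × e = 219×10³ × 225 = 49275000 N·mm; bending f_b = M/S = 1110 N/mm.
f_max = √(f_v² + f_b²) = √(300² + 1110²) = 1149 N/mm.
r_n/Ω = (1/2.0) × 0.6 × 620 × (0.707 × 8) = 1052 N/mm → NOT adequate.

f_max ≈ 1150 N/mm; NOT adequate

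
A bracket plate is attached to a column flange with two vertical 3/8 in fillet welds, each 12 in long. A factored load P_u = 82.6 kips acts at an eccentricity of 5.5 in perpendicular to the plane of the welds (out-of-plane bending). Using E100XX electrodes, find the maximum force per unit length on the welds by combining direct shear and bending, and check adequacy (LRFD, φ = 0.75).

f_max ≈ 10.1 kip/in; adequate

E100XX → F_EXX = 100 ksi.
L_w = 2 × 12 = 24 in; section modulus (unit throat) S = 2 × L²/6 = 48 in².
Direct shear f_v = P/L_w = 82.6/24 = 3.442 kip/in.
Moment M = P × e = 82.6 × 5.5 = 454.3 kip·in; bending f_b = M/S = 9.465 kip/in.
f_max = √(f_v² + f_b²) = √(3.442² + 9.465²) = 10.07 kip/in.
φr_n = 0.75 × 0.6 × 100 × (0.707 × 0.375) = 11.93 kip/in → adequate.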